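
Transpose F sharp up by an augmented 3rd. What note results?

A##

F up a major third is A, so the target letter is A.
From F#, an augmented third is 5 semitones up: A##.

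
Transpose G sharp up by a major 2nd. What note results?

G up a major second is A, so the target letter is A.
From G#, a major second is 2 semitones up: A#.

A#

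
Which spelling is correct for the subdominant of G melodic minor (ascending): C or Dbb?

C

Each scale degree takes a distinct letter name. Degree 4 of a scale on G must use the letter C.
C and Dbb are enharmonically the same pitch, but only C uses the letter C, so it is the correct spelling here.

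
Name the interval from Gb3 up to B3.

augmented third

Counting letters G–A–B gives a third.
Gb→B = 5 semitones, 1 wider than the major third (4), so augmented.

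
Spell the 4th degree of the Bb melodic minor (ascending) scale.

Eb

Degree 4 takes the letter 3 steps above B, which is E.
In melodic minor (ascending), degree 4 sits 5 semitones above the tonic. Bb + 5 semitones is pitch class 3, spelled on E as Eb.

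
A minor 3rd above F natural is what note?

Ab

A third above F lands on the letter A.
A minor third spans 3 semitones, so F moves to pitch class 8. On the letter A that is Ab.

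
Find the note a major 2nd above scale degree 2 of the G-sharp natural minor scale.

B#

Scale degree 2 of G# natural minor is A#.
A major second (2 semitones) above A# lands on the letter B, giving B#.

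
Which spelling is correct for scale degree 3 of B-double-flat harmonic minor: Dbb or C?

Each scale degree takes a distinct letter name. Degree 3 of a scale on B must use the letter D.
Dbb and C are enharmonically the same pitch, but only Dbb uses the letter D, so it is the correct spelling here.

Dbb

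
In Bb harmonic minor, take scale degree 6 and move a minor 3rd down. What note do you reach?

Scale degree 6 of Bb harmonic minor is Gb.
A minor third (3 semitones) below Gb lands on the letter E, giving Eb.

Eb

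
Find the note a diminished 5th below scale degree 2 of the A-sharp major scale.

E##

Scale degree 2 of A# major is B#.
A diminished fifth (6 semitones) below B# lands on the letter E, giving E##.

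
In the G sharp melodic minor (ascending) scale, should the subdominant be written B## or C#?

Each scale degree takes a distinct letter name. Degree 4 of a scale on G must use the letter C.
C# and B## are enharmonically the same pitch, but only C# uses the letter C, so it is the correct spelling here.

C#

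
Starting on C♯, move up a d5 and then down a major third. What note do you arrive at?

Eb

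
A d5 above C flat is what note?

Gbb

C up a perfect fifth is G, so the target letter is G.
From Cb, a diminished fifth is 6 semitones up: Gbb.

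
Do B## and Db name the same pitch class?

B## is pitch class 1; Db is pitch class 1.
All spellings map to pitch class 1, so they are enharmonically equivalent.

Yes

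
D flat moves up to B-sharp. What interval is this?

The letter names run D→B, a span of 5 letter steps, so the interval is some kind of sixth.
Db to B# is 11 semitones. A major sixth is 9, so 11 makes it doubly augmented.

doubly augmented sixth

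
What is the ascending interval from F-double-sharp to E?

Counting letters F–G–A–B–C–D–E gives a seventh.
F##→E = 9 semitones, 2 narrower than the major seventh (11), so diminished.

diminished seventh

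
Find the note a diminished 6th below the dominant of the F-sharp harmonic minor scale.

E##

The dominant of F# harmonic minor is C#.
A diminished sixth (7 semitones) below C# lands on the letter E, giving E##.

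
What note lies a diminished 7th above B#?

A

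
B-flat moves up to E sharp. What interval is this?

Counting letters B–C–D–E gives a fourth.
Bb→E# = 7 semitones, 2 wider than the perfect fourth (5), so doubly augmented.

doubly augmented fourth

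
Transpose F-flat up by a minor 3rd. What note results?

Abb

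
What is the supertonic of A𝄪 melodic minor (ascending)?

Degree 2 takes the letter 1 step above A, which is B.
In melodic minor (ascending), degree 2 sits 2 semitones above the tonic. A## + 2 semitones is pitch class 1, spelled on B as B##.

B##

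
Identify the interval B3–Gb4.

diminished sixth

Counting letters B–C–D–E–F–G gives a sixth.
B→Gb = 7 semitones, 2 narrower than the major sixth (9), so diminished.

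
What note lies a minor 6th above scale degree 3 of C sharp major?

Scale degree 3 of C# major is E#.
A minor sixth (8 semitones) above E# lands on the letter C, giving C#.

C#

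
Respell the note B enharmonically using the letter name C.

Cb

B is pitch class 11. The letter C alone is pitch class 0.
To reach pitch class 11 from C requires an offset of -1 semitone, i.e. flat: Cb.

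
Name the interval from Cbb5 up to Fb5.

Counting letters C–D–E–F gives a fourth.
Cbb→Fb = 6 semitones, 1 wider than the perfect fourth (5), so augmented.

augmented fourth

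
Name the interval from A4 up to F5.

minor sixth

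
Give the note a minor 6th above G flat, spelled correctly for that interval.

Ebb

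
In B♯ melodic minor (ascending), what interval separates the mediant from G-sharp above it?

The mediant of B# melodic minor (ascending) is D#.
D# up to G#: letters D→G make it a fourth; 5 semitones makes it perfect.

perfect fourth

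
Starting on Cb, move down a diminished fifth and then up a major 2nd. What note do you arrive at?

G

A diminished fifth down from Cb is F (letter F, 6 semitones down).
A major second up from F is G (letter G, 2 semitones up).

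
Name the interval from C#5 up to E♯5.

major third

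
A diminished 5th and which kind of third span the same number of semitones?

A diminished fifth spans 6 semitones.
A third spanning 6 semitones is doubly augmented (the major third is 4).

doubly augmented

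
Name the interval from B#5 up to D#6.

Counting letters B–C–D gives a third.
B#→D# = 3 semitones, 1 narrower than the major third (4), so minor.

minor third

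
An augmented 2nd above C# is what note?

D##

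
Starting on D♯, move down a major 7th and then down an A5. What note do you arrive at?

Ab

A major seventh down from D# is E (letter E, 11 semitones down).
An augmented fifth down from E is Ab (letter A, 8 semitones down).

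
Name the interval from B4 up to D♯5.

The letter names run B→D, a span of 2 letter steps, so the interval is some kind of third.
B to D# is 4 semitones. A major third is 4, so 4 makes it major.

major third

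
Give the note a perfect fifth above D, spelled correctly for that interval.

A fifth above D lands on the letter A.
A perfect fifth spans 7 semitones, so D moves to pitch class 9. On the letter A that is A.

A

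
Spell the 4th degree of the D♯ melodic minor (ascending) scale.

Degree 4 takes the letter 3 steps above D, which is G.
In melodic minor (ascending), degree 4 sits 5 semitones above the tonic. D# + 5 semitones is pitch class 8, spelled on G as G#.

G#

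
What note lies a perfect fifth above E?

E up a perfect fifth is B, so the target letter is B.
From E, a perfect fifth is 7 semitones up: B.

B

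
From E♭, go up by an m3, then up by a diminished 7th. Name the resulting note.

Fbb

A minor third up from Eb is Gb (letter G, 3 semitones up).
A diminished seventh up from Gb is Fbb (letter F, 9 semitones up).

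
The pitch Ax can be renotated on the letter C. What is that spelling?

Cb

Plain C sits 1 semitone above A##, so on the letter C the same pitch needs a flat: Cb.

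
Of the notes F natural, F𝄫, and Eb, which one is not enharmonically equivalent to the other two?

In 12-tone equal temperament, enharmonic equivalents share a pitch class. F is pitch class 5; Fbb is pitch class 3; Eb is pitch class 3.
Fbb and Eb share pitch class 3, while F is pitch class 5.

F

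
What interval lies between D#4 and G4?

diminished fourth

The letter names run D→G, a span of 3 letter steps, so the interval is some kind of fourth.
D# to G is 4 semitones. A perfect fourth is 5, so 4 makes it diminished.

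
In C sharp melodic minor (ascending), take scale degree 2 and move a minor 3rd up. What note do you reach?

F#

Scale degree 2 of C# melodic minor (ascending) is D#.
A minor third (3 semitones) above D# lands on the letter F, giving F#.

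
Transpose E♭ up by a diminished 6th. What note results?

Cbb

A sixth above E lands on the letter C.
A diminished sixth spans 7 semitones, so Eb moves to pitch class 10. On the letter C that is Cbb.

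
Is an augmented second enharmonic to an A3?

No

An augmented second spans 3 semitones; an augmented third spans 5.
The spans differ, so they are not enharmonic equivalents.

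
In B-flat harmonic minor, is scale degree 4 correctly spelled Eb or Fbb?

Eb

Each scale degree takes a distinct letter name. Degree 4 of a scale on B must use the letter E.
Eb and Fbb are enharmonically the same pitch, but only Eb uses the letter E, so it is the correct spelling here.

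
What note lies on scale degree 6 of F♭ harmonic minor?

Dbb

Degree 6 takes the letter 5 steps above F, which is D.
In harmonic minor, degree 6 sits 8 semitones above the tonic. Fb + 8 semitones is pitch class 0, spelled on D as Dbb.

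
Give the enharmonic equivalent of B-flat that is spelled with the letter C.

Bb is pitch class 10. The letter C alone is pitch class 0.
To reach pitch class 10 from C requires an offset of -2 semitones, i.e. double flat: Cbb.

Cbb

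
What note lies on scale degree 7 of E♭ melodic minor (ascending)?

The Eb melodic minor (ascending) scale runs Eb F Gb Ab Bb C D.
Degree 7 is D.

D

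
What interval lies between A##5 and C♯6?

The letter names run A→C, a span of 2 letter steps, so the interval is some kind of third.
A## to C# is 2 semitones. A major third is 4, so 2 makes it diminished.

diminished third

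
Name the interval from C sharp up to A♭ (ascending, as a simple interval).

diminished sixth

Counting letters C–D–E–F–G–A gives a sixth.
C#→Ab = 7 semitones, 2 narrower than the major sixth (9), so diminished.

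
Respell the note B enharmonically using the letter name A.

B is pitch class 11. The letter A alone is pitch class 9.
To reach pitch class 11 from A requires an offset of +2 semitones, i.e. double sharp: A##.

A##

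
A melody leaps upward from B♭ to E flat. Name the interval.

The letter names run B→E, a span of 3 letter steps, so the interval is some kind of fourth.
Bb to Eb is 5 semitones. A perfect fourth is 5, so 5 makes it perfect.

perfect fourth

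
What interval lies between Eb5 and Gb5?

minor third

Counting letters E–F–G gives a third.
Eb→Gb = 3 semitones, 1 narrower than the major third (4), so minor.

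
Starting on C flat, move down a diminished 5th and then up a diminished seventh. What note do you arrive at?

A diminished fifth down from Cb is F (letter F, 6 semitones down).
A diminished seventh up from F is Ebb (letter E, 9 semitones up).

Ebb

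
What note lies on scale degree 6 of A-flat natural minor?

Fb

Degree 6 takes the letter 5 steps above A, which is F.
In natural minor, degree 6 sits 8 semitones above the tonic. Ab + 8 semitones is pitch class 4, spelled on F as Fb.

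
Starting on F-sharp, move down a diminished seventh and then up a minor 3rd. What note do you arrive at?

A diminished seventh down from F# is G## (letter G, 9 semitones down).
A minor third up from G## is B# (letter B, 3 semitones up).

B#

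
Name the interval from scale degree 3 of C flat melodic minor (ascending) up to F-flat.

major second

Scale degree 3 of Cb melodic minor (ascending) is Ebb.
Ebb up to Fb: letters E→F make it a second; 2 semitones makes it major.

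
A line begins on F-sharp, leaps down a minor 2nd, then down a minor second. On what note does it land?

D##

A minor second down from F# is E# (letter E, 1 semitone down).
A minor second down from E# is D## (letter D, 1 semitone down).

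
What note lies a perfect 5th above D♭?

Ab

A fifth above D lands on the letter A.
A perfect fifth spans 7 semitones, so Db moves to pitch class 8. On the letter A that is Ab.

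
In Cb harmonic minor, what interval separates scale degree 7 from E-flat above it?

Scale degree 7 of Cb harmonic minor is Bb.
Bb up to Eb: letters B→E make it a fourth; 5 semitones makes it perfect.

perfect fourth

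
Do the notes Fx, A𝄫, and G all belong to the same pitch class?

F## is pitch class 7; Abb is pitch class 7; G is pitch class 7.
All spellings map to pitch class 7, so they are enharmonically equivalent.

Yes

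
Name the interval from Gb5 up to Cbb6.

The letter names run G→C, a span of 3 letter steps, so the interval is some kind of fourth.
Gb to Cbb is 4 semitones. A perfect fourth is 5, so 4 makes it diminished.

diminished fourth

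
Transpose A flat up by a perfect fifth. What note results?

Eb

A up a perfect fifth is E, so the target letter is E.
From Ab, a perfect fifth is 7 semitones up: Eb.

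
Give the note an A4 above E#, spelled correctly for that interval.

A fourth above E lands on the letter A.
An augmented fourth spans 6 semitones, so E# moves to pitch class 11. On the letter A that is A##.

A##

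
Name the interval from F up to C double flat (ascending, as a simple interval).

Counting letters F–G–A–B–C gives a fifth.
F→Cbb = 5 semitones, 2 narrower than the perfect fifth (7), so doubly diminished.

doubly diminished fifth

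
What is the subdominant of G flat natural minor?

Degree 4 takes the letter 3 steps above G, which is C.
In natural minor, degree 4 sits 5 semitones above the tonic. Gb + 5 semitones is pitch class 11, spelled on C as Cb.

Cb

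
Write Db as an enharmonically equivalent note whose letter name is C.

C#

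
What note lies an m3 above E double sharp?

A third above E lands on the letter G.
A minor third spans 3 semitones, so E## moves to pitch class 9. On the letter G that is G##.

G##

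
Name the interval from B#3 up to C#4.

minor second

Counting letters B–C gives a second.
B#→C# = 1 semitone, 1 narrower than the major second (2), so minor.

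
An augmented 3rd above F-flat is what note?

A

F up a major third is A, so the target letter is A.
From Fb, an augmented third is 5 semitones up: A.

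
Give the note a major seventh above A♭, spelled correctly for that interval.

A seventh above A lands on the letter G.
A major seventh spans 11 semitones, so Ab moves to pitch class 7. On the letter G that is G.

G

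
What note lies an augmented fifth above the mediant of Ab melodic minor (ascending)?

The mediant of Ab melodic minor (ascending) is Cb.
An augmented fifth (8 semitones) above Cb lands on the letter G, giving G.

G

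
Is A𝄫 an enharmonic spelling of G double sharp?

No

Two spellings are enharmonically equivalent only if they share a pitch class.
Here Abb → 7, G## → 9; 7 ≠ 9, so they are not.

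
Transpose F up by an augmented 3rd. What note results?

A third above F lands on the letter A.
An augmented third spans 5 semitones, so F moves to pitch class 10. On the letter A that is A#.

A#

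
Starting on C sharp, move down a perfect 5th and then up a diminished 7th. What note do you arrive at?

A perfect fifth down from C# is F# (letter F, 7 semitones down).
A diminished seventh up from F# is Eb (letter E, 9 semitones up).

Eb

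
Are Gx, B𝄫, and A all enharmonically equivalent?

G## = pitch class 9 and Bbb = pitch class 9 and A = pitch class 9 — the same pitch class, so they are enharmonic equivalents.

Yes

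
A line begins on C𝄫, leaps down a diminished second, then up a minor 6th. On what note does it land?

A diminished second down from Cbb is Bb (letter B, 0 semitones down).
A minor sixth up from Bb is Gb (letter G, 8 semitones up).

Gb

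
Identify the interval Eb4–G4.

major third

The letter names run E→G, a span of 2 letter steps, so the interval is some kind of third.
Eb to G is 4 semitones. A major third is 4, so 4 makes it major.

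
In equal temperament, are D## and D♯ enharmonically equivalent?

D## is pitch class 4; D# is pitch class 3.
The pitch classes differ (4 vs. 3), so they are not enharmonic equivalents.

No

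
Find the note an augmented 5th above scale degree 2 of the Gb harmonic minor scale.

Scale degree 2 of Gb harmonic minor is Ab.
An augmented fifth (8 semitones) above Ab lands on the letter E, giving E.

E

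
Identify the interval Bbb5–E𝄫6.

Counting letters B–C–D–E gives a fourth.
Bbb→Ebb = 5 semitones, exactly the perfect fourth.

perfect fourth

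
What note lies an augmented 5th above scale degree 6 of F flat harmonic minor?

Scale degree 6 of Fb harmonic minor is Dbb.
An augmented fifth (8 semitones) above Dbb lands on the letter A, giving Ab.

Ab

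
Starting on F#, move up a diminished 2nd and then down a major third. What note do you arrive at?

Ebb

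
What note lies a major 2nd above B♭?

C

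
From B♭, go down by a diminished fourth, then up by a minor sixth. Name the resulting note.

D

A diminished fourth down from Bb is F# (letter F, 4 semitones down).
A minor sixth up from F# is D (letter D, 8 semitones up).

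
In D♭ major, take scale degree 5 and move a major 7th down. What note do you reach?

Scale degree 5 of Db major is Ab.
A major seventh (11 semitones) below Ab lands on the letter B, giving Bbb.

Bbb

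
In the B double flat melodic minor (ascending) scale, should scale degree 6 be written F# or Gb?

Gb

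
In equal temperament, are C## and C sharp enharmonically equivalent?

No

Two spellings are enharmonically equivalent only if they share a pitch class.
Here C## → 2, C# → 1; 1 ≠ 2, so they are not.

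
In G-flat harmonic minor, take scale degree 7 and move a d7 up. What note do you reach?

Scale degree 7 of Gb harmonic minor is F.
A diminished seventh (9 semitones) above F lands on the letter E, giving Ebb.

Ebb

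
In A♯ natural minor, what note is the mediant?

C#

Degree 3 takes the letter 2 steps above A, which is C.
In natural minor, degree 3 sits 3 semitones above the tonic. A# + 3 semitones is pitch class 1, spelled on C as C#.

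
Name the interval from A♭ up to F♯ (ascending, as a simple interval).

augmented sixth

Counting letters A–B–C–D–E–F gives a sixth.
Ab→F# = 10 semitones, 1 wider than the major sixth (9), so augmented.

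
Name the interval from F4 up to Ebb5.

The letter names run F→E, a span of 6 letter steps, so the interval is some kind of seventh.
F to Ebb is 9 semitones. A major seventh is 11, so 9 makes it diminished.

diminished seventh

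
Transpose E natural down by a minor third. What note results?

E down a major third is C, so the target letter is C.
From E, a minor third is 3 semitones down: C#.

C#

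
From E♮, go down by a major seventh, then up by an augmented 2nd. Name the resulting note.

G#

A major seventh down from E is F (letter F, 11 semitones down).
An augmented second up from F is G# (letter G, 3 semitones up).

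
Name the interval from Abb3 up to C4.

The letter names run A→C, a span of 2 letter steps, so the interval is some kind of third.
Abb to C is 5 semitones. A major third is 4, so 5 makes it augmented.

augmented third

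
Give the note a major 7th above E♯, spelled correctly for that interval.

D##

E up a major seventh is D#, so the target letter is D.
From E#, a major seventh is 11 semitones up: D##.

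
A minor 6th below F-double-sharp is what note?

F down a major sixth is Ab, so the target letter is A.
From F##, a minor sixth is 8 semitones down: A##.

A##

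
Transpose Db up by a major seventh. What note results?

C

A seventh above D lands on the letter C.
A major seventh spans 11 semitones, so Db moves to pitch class 0. On the letter C that is C.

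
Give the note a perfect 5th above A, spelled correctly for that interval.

A up a perfect fifth is E, so the target letter is E.
From A, a perfect fifth is 7 semitones up: E.

E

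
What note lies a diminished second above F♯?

Gb

A second above F lands on the letter G.
A diminished second spans 0 semitones, so F# moves to pitch class 6. On the letter G that is Gb.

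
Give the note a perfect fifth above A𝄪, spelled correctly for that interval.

E##

A fifth above A lands on the letter E.
A perfect fifth spans 7 semitones, so A## moves to pitch class 6. On the letter E that is E##.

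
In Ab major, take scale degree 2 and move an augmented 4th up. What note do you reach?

Scale degree 2 of Ab major is Bb.
An augmented fourth (6 semitones) above Bb lands on the letter E, giving E.

E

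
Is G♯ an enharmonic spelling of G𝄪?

No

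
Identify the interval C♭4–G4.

augmented fifth

The letter names run C→G, a span of 4 letter steps, so the interval is some kind of fifth.
Cb to G is 8 semitones. A perfect fifth is 7, so 8 makes it augmented.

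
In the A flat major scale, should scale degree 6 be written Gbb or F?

F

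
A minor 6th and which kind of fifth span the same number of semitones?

A minor sixth spans 8 semitones.
A fifth spanning 8 semitones is augmented (the perfect fifth is 7).

augmented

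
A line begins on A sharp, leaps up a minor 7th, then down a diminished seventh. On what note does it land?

A minor seventh up from A# is G# (letter G, 10 semitones up).
A diminished seventh down from G# is A## (letter A, 9 semitones down).

A##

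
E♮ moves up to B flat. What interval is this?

diminished fifth

The letter names run E→B, a span of 4 letter steps, so the interval is some kind of fifth.
E to Bb is 6 semitones. A perfect fifth is 7, so 6 makes it diminished.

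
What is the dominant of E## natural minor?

Degree 5 takes the letter 4 steps above E, which is B.
In natural minor, degree 5 sits 7 semitones above the tonic. E## + 7 semitones is pitch class 1, spelled on B as B##.

B##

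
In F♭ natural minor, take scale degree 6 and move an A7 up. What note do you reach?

C

Scale degree 6 of Fb natural minor is Dbb.
An augmented seventh (12 semitones) above Dbb lands on the letter C, giving C.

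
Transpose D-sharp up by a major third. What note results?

F##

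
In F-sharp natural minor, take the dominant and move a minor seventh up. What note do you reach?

The dominant of F# natural minor is C#.
A minor seventh (10 semitones) above C# lands on the letter B, giving B.

B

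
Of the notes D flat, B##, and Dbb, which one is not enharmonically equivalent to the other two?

Dbb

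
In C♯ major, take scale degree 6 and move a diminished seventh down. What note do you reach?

B##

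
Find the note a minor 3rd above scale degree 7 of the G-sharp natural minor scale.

Scale degree 7 of G# natural minor is F#.
A minor third (3 semitones) above F# lands on the letter A, giving A.

A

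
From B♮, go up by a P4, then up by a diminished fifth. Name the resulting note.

Bb

A perfect fourth up from B is E (letter E, 5 semitones up).
A diminished fifth up from E is Bb (letter B, 6 semitones up).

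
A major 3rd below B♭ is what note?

A third below B lands on the letter G.
A major third spans 4 semitones, so Bb moves to pitch class 6. On the letter G that is Gb.

Gb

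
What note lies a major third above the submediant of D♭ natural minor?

Db

The submediant of Db natural minor is Bbb.
A major third (4 semitones) above Bbb lands on the letter D, giving Db.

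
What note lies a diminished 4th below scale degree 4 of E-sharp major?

E##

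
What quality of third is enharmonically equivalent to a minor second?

doubly diminished

A minor second spans 1 semitone.
A third spanning 1 semitone is doubly diminished (the major third is 4).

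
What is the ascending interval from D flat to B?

Counting letters D–E–F–G–A–B gives a sixth.
Db→B = 10 semitones, 1 wider than the major sixth (9), so augmented.

augmented sixth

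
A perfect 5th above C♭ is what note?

C up a perfect fifth is G, so the target letter is G.
From Cb, a perfect fifth is 7 semitones up: Gb.

Gb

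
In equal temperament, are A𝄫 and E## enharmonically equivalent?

Abb is pitch class 7; E## is pitch class 6.
The pitch classes differ (7 vs. 6), so they are not enharmonic equivalents.

No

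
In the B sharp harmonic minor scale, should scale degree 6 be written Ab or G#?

G#

Each scale degree takes a distinct letter name. Degree 6 of a scale on B must use the letter G.
G# and Ab are enharmonically the same pitch, but only G# uses the letter G, so it is the correct spelling here.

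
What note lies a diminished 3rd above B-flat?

Dbb

B up a major third is D#, so the target letter is D.
From Bb, a diminished third is 2 semitones up: Dbb.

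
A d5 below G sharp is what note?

C##

G down a perfect fifth is C, so the target letter is C.
From G#, a diminished fifth is 6 semitones down: C##.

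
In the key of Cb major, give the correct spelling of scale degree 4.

The Cb major scale runs Cb Db Eb Fb Gb Ab Bb.
Degree 4 is Fb.

Fb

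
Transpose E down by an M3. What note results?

A third below E lands on the letter C.
A major third spans 4 semitones, so E moves to pitch class 0. On the letter C that is C.

C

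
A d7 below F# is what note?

G##

F down a major seventh is Gb, so the target letter is G.
From F#, a diminished seventh is 9 semitones down: G##.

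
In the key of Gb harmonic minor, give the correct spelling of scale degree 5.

The Gb harmonic minor scale runs Gb Ab Bbb Cb Db Ebb F.
Degree 5 is Db.

Db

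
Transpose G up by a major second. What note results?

G up a major second is A, so the target letter is A.
From G, a major second is 2 semitones up: A.

A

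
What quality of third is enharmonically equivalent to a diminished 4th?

major

A diminished fourth spans 4 semitones.
A third spanning 4 semitones is major (the major third is 4).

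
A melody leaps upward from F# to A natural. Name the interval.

The letter names run F→A, a span of 2 letter steps, so the interval is some kind of third.
F# to A is 3 semitones. A major third is 4, so 3 makes it minor.

minor third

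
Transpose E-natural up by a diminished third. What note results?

Gb

E up a major third is G#, so the target letter is G.
From E, a diminished third is 2 semitones up: Gb.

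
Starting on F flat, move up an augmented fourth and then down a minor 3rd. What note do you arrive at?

An augmented fourth up from Fb is Bb (letter B, 6 semitones up).
A minor third down from Bb is G (letter G, 3 semitones down).

G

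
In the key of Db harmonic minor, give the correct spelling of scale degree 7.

The Db harmonic minor scale runs Db Eb Fb Gb Ab Bbb C.
Degree 7 is C.

C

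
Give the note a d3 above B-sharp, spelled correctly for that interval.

D

B up a major third is D#, so the target letter is D.
From B#, a diminished third is 2 semitones up: D.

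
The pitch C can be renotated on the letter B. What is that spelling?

B#

Plain B sits 1 semitone below C, so on the letter B the same pitch needs a sharp: B#.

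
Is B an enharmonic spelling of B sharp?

No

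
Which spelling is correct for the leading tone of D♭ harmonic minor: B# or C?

Each scale degree takes a distinct letter name. Degree 7 of a scale on D must use the letter C.
C and B# are enharmonically the same pitch, but only C uses the letter C, so it is the correct spelling here.

C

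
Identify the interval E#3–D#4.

Counting letters E–F–G–A–B–C–D gives a seventh.
E#→D# = 10 semitones, 1 narrower than the major seventh (11), so minor.

minor seventh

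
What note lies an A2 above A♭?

A up a major second is B, so the target letter is B.
From Ab, an augmented second is 3 semitones up: B.

B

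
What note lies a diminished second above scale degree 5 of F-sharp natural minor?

Db

Scale degree 5 of F# natural minor is C#.
A diminished second (0 semitones) above C# lands on the letter D, giving Db.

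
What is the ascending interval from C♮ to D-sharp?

The letter names run C→D, a span of 1 letter step, so the interval is some kind of second.
C to D# is 3 semitones. A major second is 2, so 3 makes it augmented.

augmented second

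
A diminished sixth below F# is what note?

A##

A sixth below F lands on the letter A.
A diminished sixth spans 7 semitones, so F# moves to pitch class 11. On the letter A that is A##.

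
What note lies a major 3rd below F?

F down a major third is Db, so the target letter is D.
From F, a major third is 4 semitones down: Db.

Db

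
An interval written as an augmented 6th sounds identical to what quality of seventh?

minor

An augmented sixth spans 10 semitones.
A seventh spanning 10 semitones is minor (the major seventh is 11).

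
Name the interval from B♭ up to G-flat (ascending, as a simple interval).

minor sixth

The letter names run B→G, a span of 5 letter steps, so the interval is some kind of sixth.
Bb to Gb is 8 semitones. A major sixth is 9, so 8 makes it minor.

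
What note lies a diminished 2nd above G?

Abb

G up a major second is A, so the target letter is A.
From G, a diminished second is 0 semitones up: Abb.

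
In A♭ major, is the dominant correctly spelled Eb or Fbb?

Eb

Each scale degree takes a distinct letter name. Degree 5 of a scale on A must use the letter E.
Eb and Fbb are enharmonically the same pitch, but only Eb uses the letter E, so it is the correct spelling here.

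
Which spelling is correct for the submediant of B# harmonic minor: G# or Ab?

G#

Each scale degree takes a distinct letter name. Degree 6 of a scale on B must use the letter G.
G# and Ab are enharmonically the same pitch, but only G# uses the letter G, so it is the correct spelling here.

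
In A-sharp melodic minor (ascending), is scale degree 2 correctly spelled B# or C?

B#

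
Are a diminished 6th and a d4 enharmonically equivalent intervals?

A diminished sixth spans 7 semitones; a diminished fourth spans 4.
The spans differ, so they are not enharmonic equivalents.

No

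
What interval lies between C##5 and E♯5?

Counting letters C–D–E gives a third.
C##→E# = 3 semitones, 1 narrower than the major third (4), so minor.

minor third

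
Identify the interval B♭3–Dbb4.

diminished third

The letter names run B→D, a span of 2 letter steps, so the interval is some kind of third.
Bb to Dbb is 2 semitones. A major third is 4, so 2 makes it diminished.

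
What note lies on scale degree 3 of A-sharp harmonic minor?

Degree 3 takes the letter 2 steps above A, which is C.
In harmonic minor, degree 3 sits 3 semitones above the tonic. A# + 3 semitones is pitch class 1, spelled on C as C#.

C#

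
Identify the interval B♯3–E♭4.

The letter names run B→E, a span of 3 letter steps, so the interval is some kind of fourth.
B# to Eb is 3 semitones. A perfect fourth is 5, so 3 makes it doubly diminished.

doubly diminished fourth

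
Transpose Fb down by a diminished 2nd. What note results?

E

F down a major second is Eb, so the target letter is E.
From Fb, a diminished second is 0 semitones down: E.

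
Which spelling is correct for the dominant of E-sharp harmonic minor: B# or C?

B#

Each scale degree takes a distinct letter name. Degree 5 of a scale on E must use the letter B.
B# and C are enharmonically the same pitch, but only B# uses the letter B, so it is the correct spelling here.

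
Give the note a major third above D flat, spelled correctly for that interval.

F

A third above D lands on the letter F.
A major third spans 4 semitones, so Db moves to pitch class 5. On the letter F that is F.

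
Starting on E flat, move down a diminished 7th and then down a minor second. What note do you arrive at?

E#

A diminished seventh down from Eb is F# (letter F, 9 semitones down).
A minor second down from F# is E# (letter E, 1 semitone down).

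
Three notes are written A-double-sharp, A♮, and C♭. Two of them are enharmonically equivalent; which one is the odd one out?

A

In 12-tone equal temperament, enharmonic equivalents share a pitch class. A## is pitch class 11; A is pitch class 9; Cb is pitch class 11.
A## and Cb share pitch class 11, while A is pitch class 9.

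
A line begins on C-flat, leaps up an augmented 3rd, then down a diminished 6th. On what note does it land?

G##

An augmented third up from Cb is E (letter E, 5 semitones up).
A diminished sixth down from E is G## (letter G, 7 semitones down).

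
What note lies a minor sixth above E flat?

A sixth above E lands on the letter C.
A minor sixth spans 8 semitones, so Eb moves to pitch class 11. On the letter C that is Cb.

Cb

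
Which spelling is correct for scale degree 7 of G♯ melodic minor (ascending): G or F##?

Each scale degree takes a distinct letter name. Degree 7 of a scale on G must use the letter F.
F## and G are enharmonically the same pitch, but only F## uses the letter F, so it is the correct spelling here.

F##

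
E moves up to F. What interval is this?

Counting letters E–F gives a second.
E→F = 1 semitone, 1 narrower than the major second (2), so minor.

minor second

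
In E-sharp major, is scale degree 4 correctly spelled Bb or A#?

A#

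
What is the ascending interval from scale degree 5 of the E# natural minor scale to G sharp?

minor sixth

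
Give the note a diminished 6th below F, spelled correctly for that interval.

A#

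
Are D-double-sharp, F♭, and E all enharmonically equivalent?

D## is pitch class 4; Fb is pitch class 4; E is pitch class 4.
All spellings map to pitch class 4, so they are enharmonically equivalent.

Yes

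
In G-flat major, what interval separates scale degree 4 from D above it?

augmented second

Scale degree 4 of Gb major is Cb.
Cb up to D: letters C→D make it a second; 3 semitones makes it augmented.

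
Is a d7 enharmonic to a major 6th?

Yes

A diminished seventh spans 9 semitones; a major sixth spans 9.
They are enharmonically equivalent.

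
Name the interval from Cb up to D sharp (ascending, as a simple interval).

doubly augmented second

The letter names run C→D, a span of 1 letter step, so the interval is some kind of second.
Cb to D# is 4 semitones. A major second is 2, so 4 makes it doubly augmented.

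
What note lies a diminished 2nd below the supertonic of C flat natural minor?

The supertonic of Cb natural minor is Db.
A diminished second (0 semitones) below Db lands on the letter C, giving C#.

C#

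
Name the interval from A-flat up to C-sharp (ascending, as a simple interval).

augmented third

Counting letters A–B–C gives a third.
Ab→C# = 5 semitones, 1 wider than the major third (4), so augmented.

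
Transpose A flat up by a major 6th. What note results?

A sixth above A lands on the letter F.
A major sixth spans 9 semitones, so Ab moves to pitch class 5. On the letter F that is F.

F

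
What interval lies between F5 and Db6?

minor sixth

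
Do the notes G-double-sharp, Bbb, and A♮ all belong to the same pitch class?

Yes

G## is pitch class 9; Bbb is pitch class 9; A is pitch class 9.
All spellings map to pitch class 9, so they are enharmonically equivalent.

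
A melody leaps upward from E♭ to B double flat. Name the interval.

diminished fifth

The letter names run E→B, a span of 4 letter steps, so the interval is some kind of fifth.
Eb to Bbb is 6 semitones. A perfect fifth is 7, so 6 makes it diminished.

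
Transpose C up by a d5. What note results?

Gb

C up a perfect fifth is G, so the target letter is G.
From C, a diminished fifth is 6 semitones up: Gb.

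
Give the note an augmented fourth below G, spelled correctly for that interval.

G down a perfect fourth is D, so the target letter is D.
From G, an augmented fourth is 6 semitones down: Db.

Db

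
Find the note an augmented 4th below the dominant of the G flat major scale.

The dominant of Gb major is Db.
An augmented fourth (6 semitones) below Db lands on the letter A, giving Abb.

Abb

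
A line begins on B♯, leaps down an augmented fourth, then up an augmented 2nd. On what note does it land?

G##

An augmented fourth down from B# is F# (letter F, 6 semitones down).
An augmented second up from F# is G## (letter G, 3 semitones up).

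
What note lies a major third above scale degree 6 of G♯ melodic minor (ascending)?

G##

Scale degree 6 of G# melodic minor (ascending) is E#.
A major third (4 semitones) above E# lands on the letter G, giving G##.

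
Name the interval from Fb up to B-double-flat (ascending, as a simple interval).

The letter names run F→B, a span of 3 letter steps, so the interval is some kind of fourth.
Fb to Bbb is 5 semitones. A perfect fourth is 5, so 5 makes it perfect.

perfect fourth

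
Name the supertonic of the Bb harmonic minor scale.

C

The Bb harmonic minor scale runs Bb C Db Eb F Gb A.
Degree 2 is C.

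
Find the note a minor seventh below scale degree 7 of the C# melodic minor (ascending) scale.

Scale degree 7 of C# melodic minor (ascending) is B#.
A minor seventh (10 semitones) below B# lands on the letter C, giving C##.

C##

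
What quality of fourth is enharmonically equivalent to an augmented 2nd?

doubly diminished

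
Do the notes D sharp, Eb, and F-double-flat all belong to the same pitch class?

D# is pitch class 3; Eb is pitch class 3; Fbb is pitch class 3.
All spellings map to pitch class 3, so they are enharmonically equivalent.

Yes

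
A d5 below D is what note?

G#

A fifth below D lands on the letter G.
A diminished fifth spans 6 semitones, so D moves to pitch class 8. On the letter G that is G#.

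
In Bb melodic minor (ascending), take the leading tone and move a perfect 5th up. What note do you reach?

E

The leading tone of Bb melodic minor (ascending) is A.
A perfect fifth (7 semitones) above A lands on the letter E, giving E.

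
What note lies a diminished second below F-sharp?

A second below F lands on the letter E.
A diminished second spans 0 semitones, so F# moves to pitch class 6. On the letter E that is E##.

E##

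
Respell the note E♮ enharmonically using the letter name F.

Fb

Plain F sits 1 semitone above E, so on the letter F the same pitch needs a flat: Fb.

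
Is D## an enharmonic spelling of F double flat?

No

D## is pitch class 4; Fbb is pitch class 3.
The pitch classes differ (4 vs. 3), so they are not enharmonic equivalents.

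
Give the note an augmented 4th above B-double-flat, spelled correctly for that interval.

Eb

A fourth above B lands on the letter E.
An augmented fourth spans 6 semitones, so Bbb moves to pitch class 3. On the letter E that is Eb.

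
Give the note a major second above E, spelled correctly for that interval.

F#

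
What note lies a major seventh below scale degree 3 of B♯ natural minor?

E

Scale degree 3 of B# natural minor is D#.
A major seventh (11 semitones) below D# lands on the letter E, giving E.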